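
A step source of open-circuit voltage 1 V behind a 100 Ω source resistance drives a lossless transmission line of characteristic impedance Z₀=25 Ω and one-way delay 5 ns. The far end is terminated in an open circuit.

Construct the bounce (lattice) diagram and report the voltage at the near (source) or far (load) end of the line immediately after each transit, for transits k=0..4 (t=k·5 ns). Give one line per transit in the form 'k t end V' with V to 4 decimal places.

Γ_L=1.000000, Γ_S=0.600000; launch V₁=1·25/125=0.200000
k=0 src: V=0.2000
k=1 load: inc=0.200000, refl=0.200000·1.000000=0.2000; V=0.000000+0.200000+0.200000=0.4000
k=2 src: inc=0.200000, refl=0.200000·0.600000=0.1200; V=0.200000+0.200000+0.120000=0.5200
k=3 load: inc=0.120000, refl=0.120000·1.000000=0.1200; V=0.400000+0.120000+0.120000=0.6400
k=4 src: inc=0.120000, refl=0.120000·0.600000=0.0720; V=0.520000+0.120000+0.072000=0.7120

0 0 source 0.2000
1 5 load 0.4000
2 10 source 0.5200
3 15 load 0.6400
4 20 source 0.7120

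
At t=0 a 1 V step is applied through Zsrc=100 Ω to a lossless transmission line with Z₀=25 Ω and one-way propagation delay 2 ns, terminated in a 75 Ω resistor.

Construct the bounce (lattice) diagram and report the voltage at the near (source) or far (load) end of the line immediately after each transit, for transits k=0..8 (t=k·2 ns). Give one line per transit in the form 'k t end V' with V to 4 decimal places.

Γ_L=0.500000, Γ_S=0.600000; launch V₁=1·25/125=0.200000
k=0 src: V=0.2000
k=1 load: inc=0.200000, refl=0.200000·0.500000=0.1000; V=0.000000+0.200000+0.100000=0.3000
k=2 src: inc=0.100000, refl=0.100000·0.600000=0.0600; V=0.200000+0.100000+0.060000=0.3600
k=3 load: inc=0.060000, refl=0.060000·0.500000=0.0300; V=0.300000+0.060000+0.030000=0.3900
k=4 src: inc=0.030000, refl=0.030000·0.600000=0.0180; V=0.360000+0.030000+0.018000=0.4080
k=5 load: inc=0.018000, refl=0.018000·0.500000=0.0090; V=0.390000+0.018000+0.009000=0.4170
k=6 src: inc=0.009000, refl=0.009000·0.600000=0.0054; V=0.408000+0.009000+0.005400=0.4224
k=7 load: inc=0.005400, refl=0.005400·0.500000=0.0027; V=0.417000+0.005400+0.002700=0.4251
k=8 src: inc=0.002700, refl=0.002700·0.600000=0.0016; V=0.422400+0.002700+0.001620=0.4267

0 0 source 0.2000
1 2 load 0.3000
2 4 source 0.3600
3 6 load 0.3900
4 8 source 0.4080
5 10 load 0.4170
6 12 source 0.4224
7 14 load 0.4251
8 16 source 0.4267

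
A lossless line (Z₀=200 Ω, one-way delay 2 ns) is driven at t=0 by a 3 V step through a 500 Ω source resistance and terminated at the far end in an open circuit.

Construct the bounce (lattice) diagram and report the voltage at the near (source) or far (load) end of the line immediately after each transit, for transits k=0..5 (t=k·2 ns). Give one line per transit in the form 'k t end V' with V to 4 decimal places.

0 0 source 0.8571
1 2 load 1.7143
2 4 source 2.0816
3 6 load 2.4490
4 8 source 2.6064
5 10 load 2.7638

Γ_L=1.000000, Γ_S=0.428571; launch V₁=3·200/700=0.857143
k=0 src: V=0.8571
k=1 load: inc=0.857143, refl=0.857143·1.000000=0.8571; V=0.000000+0.857143+0.857143=1.7143
k=2 src: inc=0.857143, refl=0.857143·0.428571=0.3673; V=0.857143+0.857143+0.367347=2.0816
k=3 load: inc=0.367347, refl=0.367347·1.000000=0.3673; V=1.714286+0.367347+0.367347=2.4490
k=4 src: inc=0.367347, refl=0.367347·0.428571=0.1574; V=2.081633+0.367347+0.157434=2.6064
k=5 load: inc=0.157434, refl=0.157434·1.000000=0.1574; V=2.448980+0.157434+0.157434=2.7638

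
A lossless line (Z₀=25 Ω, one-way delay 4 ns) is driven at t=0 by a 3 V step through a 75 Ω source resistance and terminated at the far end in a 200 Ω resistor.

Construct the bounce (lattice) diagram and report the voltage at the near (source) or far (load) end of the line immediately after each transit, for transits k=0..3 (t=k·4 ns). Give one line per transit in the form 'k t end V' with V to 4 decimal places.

0 0 source 0.7500
1 4 load 1.3333
2 8 source 1.6250
3 12 load 1.8519

Γ_L=0.777778, Γ_S=0.500000; launch V₁=3·25/100=0.750000
k=0 src: V=0.7500
k=1 load: inc=0.750000, refl=0.750000·0.777778=0.5833; V=0.000000+0.750000+0.583333=1.3333
k=2 src: inc=0.583333, refl=0.583333·0.500000=0.2917; V=0.750000+0.583333+0.291667=1.6250
k=3 load: inc=0.291667, refl=0.291667·0.777778=0.2269; V=1.333333+0.291667+0.226852=1.8519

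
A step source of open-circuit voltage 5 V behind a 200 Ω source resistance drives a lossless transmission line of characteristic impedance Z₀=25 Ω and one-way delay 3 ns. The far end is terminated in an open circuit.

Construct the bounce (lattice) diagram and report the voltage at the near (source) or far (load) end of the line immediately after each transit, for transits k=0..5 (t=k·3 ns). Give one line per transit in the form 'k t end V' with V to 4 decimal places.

Γ_L=1.000000, Γ_S=0.777778; launch V₁=5·25/225=0.555556
k=0 src: V=0.5556
k=1 load: inc=0.555556, refl=0.555556·1.000000=0.5556; V=0.000000+0.555556+0.555556=1.1111
k=2 src: inc=0.555556, refl=0.555556·0.777778=0.4321; V=0.555556+0.555556+0.432099=1.5432
k=3 load: inc=0.432099, refl=0.432099·1.000000=0.4321; V=1.111111+0.432099+0.432099=1.9753
k=4 src: inc=0.432099, refl=0.432099·0.777778=0.3361; V=1.543210+0.432099+0.336077=2.3114
k=5 load: inc=0.336077, refl=0.336077·1.000000=0.3361; V=1.975309+0.336077+0.336077=2.6475

0 0 source 0.5556
1 3 load 1.1111
2 6 source 1.5432
3 9 load 1.9753
4 12 source 2.3114
5 15 load 2.6475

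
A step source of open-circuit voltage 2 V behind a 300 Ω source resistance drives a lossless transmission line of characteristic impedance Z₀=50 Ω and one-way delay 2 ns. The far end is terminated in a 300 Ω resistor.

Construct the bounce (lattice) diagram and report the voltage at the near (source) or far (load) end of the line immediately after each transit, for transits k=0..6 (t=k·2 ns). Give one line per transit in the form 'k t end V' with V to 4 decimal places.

0 0 source 0.2857
1 2 load 0.4898
2 4 source 0.6356
3 6 load 0.7397
4 8 source 0.8141
5 10 load 0.8672
6 12 source 0.9051

Γ_L=0.714286, Γ_S=0.714286; launch V₁=2·50/350=0.285714
k=0 src: V=0.2857
k=1 load: inc=0.285714, refl=0.285714·0.714286=0.2041; V=0.000000+0.285714+0.204082=0.4898
k=2 src: inc=0.204082, refl=0.204082·0.714286=0.1458; V=0.285714+0.204082+0.145773=0.6356
k=3 load: inc=0.145773, refl=0.145773·0.714286=0.1041; V=0.489796+0.145773+0.104123=0.7397
k=4 src: inc=0.104123, refl=0.104123·0.714286=0.0744; V=0.635569+0.104123+0.074374=0.8141
k=5 load: inc=0.074374, refl=0.074374·0.714286=0.0531; V=0.739692+0.074374+0.053124=0.8672
k=6 src: inc=0.053124, refl=0.053124·0.714286=0.0379; V=0.814066+0.053124+0.037946=0.9051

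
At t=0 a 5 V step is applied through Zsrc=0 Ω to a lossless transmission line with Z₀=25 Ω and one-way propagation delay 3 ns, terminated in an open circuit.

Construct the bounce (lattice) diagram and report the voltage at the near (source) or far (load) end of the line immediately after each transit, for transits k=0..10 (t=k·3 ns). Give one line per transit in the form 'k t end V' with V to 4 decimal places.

Γ_L=1.000000, Γ_S=-1.000000; launch V₁=5·25/25=5.000000
k=0 src: V=5.0000
k=1 load: inc=5.000000, refl=5.000000·1.000000=5.0000; V=0.000000+5.000000+5.000000=10.0000
k=2 src: inc=5.000000, refl=5.000000·-1.000000=-5.0000; V=5.000000+5.000000+-5.000000=5.0000
k=3 load: inc=-5.000000, refl=-5.000000·1.000000=-5.0000; V=10.000000+-5.000000+-5.000000=0.0000
k=4 src: inc=-5.000000, refl=-5.000000·-1.000000=5.0000; V=5.000000+-5.000000+5.000000=5.0000
k=5 load: inc=5.000000, refl=5.000000·1.000000=5.0000; V=0.000000+5.000000+5.000000=10.0000
k=6 src: inc=5.000000, refl=5.000000·-1.000000=-5.0000; V=5.000000+5.000000+-5.000000=5.0000
k=7 load: inc=-5.000000, refl=-5.000000·1.000000=-5.0000; V=10.000000+-5.000000+-5.000000=0.0000
k=8 src: inc=-5.000000, refl=-5.000000·-1.000000=5.0000; V=5.000000+-5.000000+5.000000=5.0000
k=9 load: inc=5.000000, refl=5.000000·1.000000=5.0000; V=0.000000+5.000000+5.000000=10.0000
k=10 src: inc=5.000000, refl=5.000000·-1.000000=-5.0000; V=5.000000+5.000000+-5.000000=5.0000

0 0 source 5.0000
1 3 load 10.0000
2 6 source 5.0000
3 9 load 0.0000
4 12 source 5.0000
5 15 load 10.0000
6 18 source 5.0000
7 21 load 0.0000
8 24 source 5.0000
9 27 load 10.0000
10 30 source 5.0000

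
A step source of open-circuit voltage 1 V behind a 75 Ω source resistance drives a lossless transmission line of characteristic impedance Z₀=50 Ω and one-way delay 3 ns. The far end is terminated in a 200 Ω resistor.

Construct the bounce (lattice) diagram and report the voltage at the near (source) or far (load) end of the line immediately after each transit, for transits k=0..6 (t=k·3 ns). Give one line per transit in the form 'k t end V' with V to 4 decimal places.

Γ_L=0.600000, Γ_S=0.200000; launch V₁=1·50/125=0.400000
k=0 src: V=0.4000
k=1 load: inc=0.400000, refl=0.400000·0.600000=0.2400; V=0.000000+0.400000+0.240000=0.6400
k=2 src: inc=0.240000, refl=0.240000·0.200000=0.0480; V=0.400000+0.240000+0.048000=0.6880
k=3 load: inc=0.048000, refl=0.048000·0.600000=0.0288; V=0.640000+0.048000+0.028800=0.7168
k=4 src: inc=0.028800, refl=0.028800·0.200000=0.0058; V=0.688000+0.028800+0.005760=0.7226
k=5 load: inc=0.005760, refl=0.005760·0.600000=0.0035; V=0.716800+0.005760+0.003456=0.7260
k=6 src: inc=0.003456, refl=0.003456·0.200000=0.0007; V=0.722560+0.003456+0.000691=0.7267

0 0 source 0.4000
1 3 load 0.6400
2 6 source 0.6880
3 9 load 0.7168
4 12 source 0.7226
5 15 load 0.7260
6 18 source 0.7267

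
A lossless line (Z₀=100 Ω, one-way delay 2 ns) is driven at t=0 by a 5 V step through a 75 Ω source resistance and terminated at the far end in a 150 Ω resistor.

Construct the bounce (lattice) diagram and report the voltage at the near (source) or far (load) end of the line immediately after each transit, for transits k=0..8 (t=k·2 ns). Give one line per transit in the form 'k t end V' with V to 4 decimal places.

Γ_L=0.200000, Γ_S=-0.142857; launch V₁=5·100/175=2.857143
k=0 src: V=2.8571
k=1 load: inc=2.857143, refl=2.857143·0.200000=0.5714; V=0.000000+2.857143+0.571429=3.4286
k=2 src: inc=0.571429, refl=0.571429·-0.142857=-0.0816; V=2.857143+0.571429+-0.081633=3.3469
k=3 load: inc=-0.081633, refl=-0.081633·0.200000=-0.0163; V=3.428571+-0.081633+-0.016327=3.3306
k=4 src: inc=-0.016327, refl=-0.016327·-0.142857=0.0023; V=3.346939+-0.016327+0.002332=3.3329
k=5 load: inc=0.002332, refl=0.002332·0.200000=0.0005; V=3.330612+0.002332+0.000466=3.3334
k=6 src: inc=0.000466, refl=0.000466·-0.142857=-0.0001; V=3.332945+0.000466+-0.000067=3.3333
k=7 load: inc=-0.000067, refl=-0.000067·0.200000=-0.0000; V=3.333411+-0.000067+-0.000013=3.3333
k=8 src: inc=-0.000013, refl=-0.000013·-0.142857=0.0000; V=3.333344+-0.000013+0.000002=3.3333

0 0 source 2.8571
1 2 load 3.4286
2 4 source 3.3469
3 6 load 3.3306
4 8 source 3.3329
5 10 load 3.3334
6 12 source 3.3333
7 14 load 3.3333
8 16 source 3.3333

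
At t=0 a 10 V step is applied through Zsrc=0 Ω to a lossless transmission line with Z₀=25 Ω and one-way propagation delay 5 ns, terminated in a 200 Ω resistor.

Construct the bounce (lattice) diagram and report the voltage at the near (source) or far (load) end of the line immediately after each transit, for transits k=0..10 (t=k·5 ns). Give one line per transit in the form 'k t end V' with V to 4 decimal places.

0 0 source 10.0000
1 5 load 17.7778
2 10 source 10.0000
3 15 load 3.9506
4 20 source 10.0000
5 25 load 14.7051
6 30 source 10.0000
7 35 load 6.3405
8 40 source 10.0000
9 45 load 12.8463
10 50 source 10.0000

Γ_L=0.777778, Γ_S=-1.000000; launch V₁=10·25/25=10.000000
k=0 src: V=10.0000
k=1 load: inc=10.000000, refl=10.000000·0.777778=7.7778; V=0.000000+10.000000+7.777778=17.7778
k=2 src: inc=7.777778, refl=7.777778·-1.000000=-7.7778; V=10.000000+7.777778+-7.777778=10.0000
k=3 load: inc=-7.777778, refl=-7.777778·0.777778=-6.0494; V=17.777778+-7.777778+-6.049383=3.9506
k=4 src: inc=-6.049383, refl=-6.049383·-1.000000=6.0494; V=10.000000+-6.049383+6.049383=10.0000
k=5 load: inc=6.049383, refl=6.049383·0.777778=4.7051; V=3.950617+6.049383+4.705075=14.7051
k=6 src: inc=4.705075, refl=4.705075·-1.000000=-4.7051; V=10.000000+4.705075+-4.705075=10.0000
k=7 load: inc=-4.705075, refl=-4.705075·0.777778=-3.6595; V=14.705075+-4.705075+-3.659503=6.3405
k=8 src: inc=-3.659503, refl=-3.659503·-1.000000=3.6595; V=10.000000+-3.659503+3.659503=10.0000
k=9 load: inc=3.659503, refl=3.659503·0.777778=2.8463; V=6.340497+3.659503+2.846280=12.8463
k=10 src: inc=2.846280, refl=2.846280·-1.000000=-2.8463; V=10.000000+2.846280+-2.846280=10.0000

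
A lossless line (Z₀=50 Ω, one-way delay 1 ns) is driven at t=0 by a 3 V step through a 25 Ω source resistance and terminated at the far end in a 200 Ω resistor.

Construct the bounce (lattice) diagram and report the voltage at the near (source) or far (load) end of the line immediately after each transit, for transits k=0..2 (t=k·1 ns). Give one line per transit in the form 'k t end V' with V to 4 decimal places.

0 0 source 2.0000
1 1 load 3.2000
2 2 source 2.8000

Γ_L=0.600000, Γ_S=-0.333333; launch V₁=3·50/75=2.000000
k=0 src: V=2.0000
k=1 load: inc=2.000000, refl=2.000000·0.600000=1.2000; V=0.000000+2.000000+1.200000=3.2000
k=2 src: inc=1.200000, refl=1.200000·-0.333333=-0.4000; V=2.000000+1.200000+-0.400000=2.8000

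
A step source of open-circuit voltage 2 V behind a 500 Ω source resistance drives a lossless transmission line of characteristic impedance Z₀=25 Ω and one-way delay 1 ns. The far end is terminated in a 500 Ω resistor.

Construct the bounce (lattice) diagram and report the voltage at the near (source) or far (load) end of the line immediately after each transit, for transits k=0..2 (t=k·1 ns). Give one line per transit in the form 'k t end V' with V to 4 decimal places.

Γ_L=0.904762, Γ_S=0.904762; launch V₁=2·25/525=0.095238
k=0 src: V=0.0952
k=1 load: inc=0.095238, refl=0.095238·0.904762=0.0862; V=0.000000+0.095238+0.086168=0.1814
k=2 src: inc=0.086168, refl=0.086168·0.904762=0.0780; V=0.095238+0.086168+0.077961=0.2594

0 0 source 0.0952
1 1 load 0.1814
2 2 source 0.2594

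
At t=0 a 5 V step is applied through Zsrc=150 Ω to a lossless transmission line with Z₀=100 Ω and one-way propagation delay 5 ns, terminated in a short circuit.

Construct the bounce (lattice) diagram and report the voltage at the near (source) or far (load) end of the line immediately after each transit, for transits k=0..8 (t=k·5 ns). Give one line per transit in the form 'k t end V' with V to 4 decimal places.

Γ_L=-1.000000, Γ_S=0.200000; launch V₁=5·100/250=2.000000
k=0 src: V=2.0000
k=1 load: inc=2.000000, refl=2.000000·-1.000000=-2.0000; V=0.000000+2.000000+-2.000000=0.0000
k=2 src: inc=-2.000000, refl=-2.000000·0.200000=-0.4000; V=2.000000+-2.000000+-0.400000=-0.4000
k=3 load: inc=-0.400000, refl=-0.400000·-1.000000=0.4000; V=0.000000+-0.400000+0.400000=0.0000
k=4 src: inc=0.400000, refl=0.400000·0.200000=0.0800; V=-0.400000+0.400000+0.080000=0.0800
k=5 load: inc=0.080000, refl=0.080000·-1.000000=-0.0800; V=0.000000+0.080000+-0.080000=0.0000
k=6 src: inc=-0.080000, refl=-0.080000·0.200000=-0.0160; V=0.080000+-0.080000+-0.016000=-0.0160
k=7 load: inc=-0.016000, refl=-0.016000·-1.000000=0.0160; V=0.000000+-0.016000+0.016000=0.0000
k=8 src: inc=0.016000, refl=0.016000·0.200000=0.0032; V=-0.016000+0.016000+0.003200=0.0032

0 0 source 2.0000
1 5 load 0.0000
2 10 source -0.4000
3 15 load 0.0000
4 20 source 0.0800
5 25 load 0.0000
6 30 source -0.0160
7 35 load 0.0000
8 40 source 0.0032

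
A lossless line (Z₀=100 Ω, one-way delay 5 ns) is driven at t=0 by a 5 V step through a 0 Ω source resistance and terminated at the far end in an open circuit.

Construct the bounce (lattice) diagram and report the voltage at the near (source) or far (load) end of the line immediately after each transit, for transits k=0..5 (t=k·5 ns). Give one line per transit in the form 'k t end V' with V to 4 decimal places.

0 0 source 5.0000
1 5 load 10.0000
2 10 source 5.0000
3 15 load 0.0000
4 20 source 5.0000
5 25 load 10.0000

Γ_L=1.000000, Γ_S=-1.000000; launch V₁=5·100/100=5.000000
k=0 src: V=5.0000
k=1 load: inc=5.000000, refl=5.000000·1.000000=5.0000; V=0.000000+5.000000+5.000000=10.0000
k=2 src: inc=5.000000, refl=5.000000·-1.000000=-5.0000; V=5.000000+5.000000+-5.000000=5.0000
k=3 load: inc=-5.000000, refl=-5.000000·1.000000=-5.0000; V=10.000000+-5.000000+-5.000000=0.0000
k=4 src: inc=-5.000000, refl=-5.000000·-1.000000=5.0000; V=5.000000+-5.000000+5.000000=5.0000
k=5 load: inc=5.000000, refl=5.000000·1.000000=5.0000; V=0.000000+5.000000+5.000000=10.0000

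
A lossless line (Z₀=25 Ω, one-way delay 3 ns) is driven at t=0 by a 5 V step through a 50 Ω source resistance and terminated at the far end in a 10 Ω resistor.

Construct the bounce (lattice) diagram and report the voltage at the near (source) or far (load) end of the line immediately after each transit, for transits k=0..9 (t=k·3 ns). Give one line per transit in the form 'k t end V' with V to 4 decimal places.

0 0 source 1.6667
1 3 load 0.9524
2 6 source 0.7143
3 9 load 0.8163
4 12 source 0.8503
5 15 load 0.8358
6 18 source 0.8309
7 21 load 0.8330
8 24 source 0.8337
9 27 load 0.8334

Γ_L=-0.428571, Γ_S=0.333333; launch V₁=5·25/75=1.666667
k=0 src: V=1.6667
k=1 load: inc=1.666667, refl=1.666667·-0.428571=-0.7143; V=0.000000+1.666667+-0.714286=0.9524
k=2 src: inc=-0.714286, refl=-0.714286·0.333333=-0.2381; V=1.666667+-0.714286+-0.238095=0.7143
k=3 load: inc=-0.238095, refl=-0.238095·-0.428571=0.1020; V=0.952381+-0.238095+0.102041=0.8163
k=4 src: inc=0.102041, refl=0.102041·0.333333=0.0340; V=0.714286+0.102041+0.034014=0.8503
k=5 load: inc=0.034014, refl=0.034014·-0.428571=-0.0146; V=0.816327+0.034014+-0.014577=0.8358
k=6 src: inc=-0.014577, refl=-0.014577·0.333333=-0.0049; V=0.850340+-0.014577+-0.004859=0.8309
k=7 load: inc=-0.004859, refl=-0.004859·-0.428571=0.0021; V=0.835763+-0.004859+0.002082=0.8330
k=8 src: inc=0.002082, refl=0.002082·0.333333=0.0007; V=0.830904+0.002082+0.000694=0.8337
k=9 load: inc=0.000694, refl=0.000694·-0.428571=-0.0003; V=0.832986+0.000694+-0.000297=0.8334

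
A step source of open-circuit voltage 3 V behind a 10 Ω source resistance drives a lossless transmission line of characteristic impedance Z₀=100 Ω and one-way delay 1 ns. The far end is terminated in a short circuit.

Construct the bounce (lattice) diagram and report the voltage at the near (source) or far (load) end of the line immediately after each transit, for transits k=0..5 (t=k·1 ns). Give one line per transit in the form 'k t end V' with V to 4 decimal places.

0 0 source 2.7273
1 1 load 0.0000
2 2 source 2.2314
3 3 load 0.0000
4 4 source 1.8257
5 5 load 0.0000

Γ_L=-1.000000, Γ_S=-0.818182; launch V₁=3·100/110=2.727273
k=0 src: V=2.7273
k=1 load: inc=2.727273, refl=2.727273·-1.000000=-2.7273; V=0.000000+2.727273+-2.727273=0.0000
k=2 src: inc=-2.727273, refl=-2.727273·-0.818182=2.2314; V=2.727273+-2.727273+2.231405=2.2314
k=3 load: inc=2.231405, refl=2.231405·-1.000000=-2.2314; V=0.000000+2.231405+-2.231405=0.0000
k=4 src: inc=-2.231405, refl=-2.231405·-0.818182=1.8257; V=2.231405+-2.231405+1.825695=1.8257
k=5 load: inc=1.825695, refl=1.825695·-1.000000=-1.8257; V=0.000000+1.825695+-1.825695=0.0000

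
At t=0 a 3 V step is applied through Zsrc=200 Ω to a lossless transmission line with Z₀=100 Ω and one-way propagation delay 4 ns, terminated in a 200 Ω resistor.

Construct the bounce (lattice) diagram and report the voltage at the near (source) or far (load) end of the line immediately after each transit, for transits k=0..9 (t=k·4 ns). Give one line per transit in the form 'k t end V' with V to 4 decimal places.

Γ_L=0.333333, Γ_S=0.333333; launch V₁=3·100/300=1.000000
k=0 src: V=1.0000
k=1 load: inc=1.000000, refl=1.000000·0.333333=0.3333; V=0.000000+1.000000+0.333333=1.3333
k=2 src: inc=0.333333, refl=0.333333·0.333333=0.1111; V=1.000000+0.333333+0.111111=1.4444
k=3 load: inc=0.111111, refl=0.111111·0.333333=0.0370; V=1.333333+0.111111+0.037037=1.4815
k=4 src: inc=0.037037, refl=0.037037·0.333333=0.0123; V=1.444444+0.037037+0.012346=1.4938
k=5 load: inc=0.012346, refl=0.012346·0.333333=0.0041; V=1.481481+0.012346+0.004115=1.4979
k=6 src: inc=0.004115, refl=0.004115·0.333333=0.0014; V=1.493827+0.004115+0.001372=1.4993
k=7 load: inc=0.001372, refl=0.001372·0.333333=0.0005; V=1.497942+0.001372+0.000457=1.4998
k=8 src: inc=0.000457, refl=0.000457·0.333333=0.0002; V=1.499314+0.000457+0.000152=1.4999
k=9 load: inc=0.000152, refl=0.000152·0.333333=0.0001; V=1.499771+0.000152+0.000051=1.5000

0 0 source 1.0000
1 4 load 1.3333
2 8 source 1.4444
3 12 load 1.4815
4 16 source 1.4938
5 20 load 1.4979
6 24 source 1.4993
7 28 load 1.4998
8 32 source 1.4999
9 36 load 1.5000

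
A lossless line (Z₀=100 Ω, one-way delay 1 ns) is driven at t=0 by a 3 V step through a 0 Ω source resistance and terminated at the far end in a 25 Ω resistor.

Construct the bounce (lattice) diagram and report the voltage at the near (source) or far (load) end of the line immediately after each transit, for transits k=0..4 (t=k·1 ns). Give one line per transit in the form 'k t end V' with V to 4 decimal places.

Γ_L=-0.600000, Γ_S=-1.000000; launch V₁=3·100/100=3.000000
k=0 src: V=3.0000
k=1 load: inc=3.000000, refl=3.000000·-0.600000=-1.8000; V=0.000000+3.000000+-1.800000=1.2000
k=2 src: inc=-1.800000, refl=-1.800000·-1.000000=1.8000; V=3.000000+-1.800000+1.800000=3.0000
k=3 load: inc=1.800000, refl=1.800000·-0.600000=-1.0800; V=1.200000+1.800000+-1.080000=1.9200
k=4 src: inc=-1.080000, refl=-1.080000·-1.000000=1.0800; V=3.000000+-1.080000+1.080000=3.0000

0 0 source 3.0000
1 1 load 1.2000
2 2 source 3.0000
3 3 load 1.9200
4 4 source 3.0000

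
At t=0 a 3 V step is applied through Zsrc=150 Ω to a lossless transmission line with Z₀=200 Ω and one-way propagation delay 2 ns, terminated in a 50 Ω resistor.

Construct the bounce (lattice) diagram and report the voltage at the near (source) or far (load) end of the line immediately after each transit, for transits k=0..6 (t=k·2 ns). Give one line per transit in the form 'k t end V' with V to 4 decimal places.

0 0 source 1.7143
1 2 load 0.6857
2 4 source 0.8327
3 6 load 0.7445
4 8 source 0.7571
5 10 load 0.7495
6 12 source 0.7506

Γ_L=-0.600000, Γ_S=-0.142857; launch V₁=3·200/350=1.714286
k=0 src: V=1.7143
k=1 load: inc=1.714286, refl=1.714286·-0.600000=-1.0286; V=0.000000+1.714286+-1.028571=0.6857
k=2 src: inc=-1.028571, refl=-1.028571·-0.142857=0.1469; V=1.714286+-1.028571+0.146939=0.8327
k=3 load: inc=0.146939, refl=0.146939·-0.600000=-0.0882; V=0.685714+0.146939+-0.088163=0.7445
k=4 src: inc=-0.088163, refl=-0.088163·-0.142857=0.0126; V=0.832653+-0.088163+0.012595=0.7571
k=5 load: inc=0.012595, refl=0.012595·-0.600000=-0.0076; V=0.744490+0.012595+-0.007557=0.7495
k=6 src: inc=-0.007557, refl=-0.007557·-0.142857=0.0011; V=0.757085+-0.007557+0.001080=0.7506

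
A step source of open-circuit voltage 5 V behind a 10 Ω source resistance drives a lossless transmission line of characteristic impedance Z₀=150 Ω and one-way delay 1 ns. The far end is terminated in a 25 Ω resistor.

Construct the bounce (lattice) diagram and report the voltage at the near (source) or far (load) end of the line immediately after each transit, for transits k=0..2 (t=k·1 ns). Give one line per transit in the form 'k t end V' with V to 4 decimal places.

Γ_L=-0.714286, Γ_S=-0.875000; launch V₁=5·150/160=4.687500
k=0 src: V=4.6875
k=1 load: inc=4.687500, refl=4.687500·-0.714286=-3.3482; V=0.000000+4.687500+-3.348214=1.3393
k=2 src: inc=-3.348214, refl=-3.348214·-0.875000=2.9297; V=4.687500+-3.348214+2.929688=4.2690

0 0 source 4.6875
1 1 load 1.3393
2 2 source 4.2690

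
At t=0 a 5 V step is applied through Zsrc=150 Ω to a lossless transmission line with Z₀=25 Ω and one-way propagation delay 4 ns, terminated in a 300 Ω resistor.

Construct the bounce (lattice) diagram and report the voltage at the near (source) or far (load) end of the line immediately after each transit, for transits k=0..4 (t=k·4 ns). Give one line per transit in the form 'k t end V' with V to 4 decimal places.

0 0 source 0.7143
1 4 load 1.3187
2 8 source 1.7504
3 12 load 2.1157
4 16 source 2.3766

Γ_L=0.846154, Γ_S=0.714286; launch V₁=5·25/175=0.714286
k=0 src: V=0.7143
k=1 load: inc=0.714286, refl=0.714286·0.846154=0.6044; V=0.000000+0.714286+0.604396=1.3187
k=2 src: inc=0.604396, refl=0.604396·0.714286=0.4317; V=0.714286+0.604396+0.431711=1.7504
k=3 load: inc=0.431711, refl=0.431711·0.846154=0.3653; V=1.318681+0.431711+0.365294=2.1157
k=4 src: inc=0.365294, refl=0.365294·0.714286=0.2609; V=1.750392+0.365294+0.260924=2.3766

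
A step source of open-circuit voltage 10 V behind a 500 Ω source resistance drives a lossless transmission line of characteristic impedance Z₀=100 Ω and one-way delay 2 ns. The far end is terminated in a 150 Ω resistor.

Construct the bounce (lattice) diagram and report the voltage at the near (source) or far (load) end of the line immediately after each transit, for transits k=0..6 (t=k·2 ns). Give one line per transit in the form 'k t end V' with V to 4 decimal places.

0 0 source 1.6667
1 2 load 2.0000
2 4 source 2.2222
3 6 load 2.2667
4 8 source 2.2963
5 10 load 2.3022
6 12 source 2.3062

Γ_L=0.200000, Γ_S=0.666667; launch V₁=10·100/600=1.666667
k=0 src: V=1.6667
k=1 load: inc=1.666667, refl=1.666667·0.200000=0.3333; V=0.000000+1.666667+0.333333=2.0000
k=2 src: inc=0.333333, refl=0.333333·0.666667=0.2222; V=1.666667+0.333333+0.222222=2.2222
k=3 load: inc=0.222222, refl=0.222222·0.200000=0.0444; V=2.000000+0.222222+0.044444=2.2667
k=4 src: inc=0.044444, refl=0.044444·0.666667=0.0296; V=2.222222+0.044444+0.029630=2.2963
k=5 load: inc=0.029630, refl=0.029630·0.200000=0.0059; V=2.266667+0.029630+0.005926=2.3022
k=6 src: inc=0.005926, refl=0.005926·0.666667=0.0040; V=2.296296+0.005926+0.003951=2.3062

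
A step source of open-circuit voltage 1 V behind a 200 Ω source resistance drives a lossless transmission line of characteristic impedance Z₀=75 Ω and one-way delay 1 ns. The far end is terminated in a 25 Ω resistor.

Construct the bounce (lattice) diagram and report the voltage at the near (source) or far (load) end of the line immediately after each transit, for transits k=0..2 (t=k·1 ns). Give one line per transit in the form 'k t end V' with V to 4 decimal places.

Γ_L=-0.500000, Γ_S=0.454545; launch V₁=1·75/275=0.272727
k=0 src: V=0.2727
k=1 load: inc=0.272727, refl=0.272727·-0.500000=-0.1364; V=0.000000+0.272727+-0.136364=0.1364
k=2 src: inc=-0.136364, refl=-0.136364·0.454545=-0.0620; V=0.272727+-0.136364+-0.061983=0.0744

0 0 source 0.2727
1 1 load 0.1364
2 2 source 0.0744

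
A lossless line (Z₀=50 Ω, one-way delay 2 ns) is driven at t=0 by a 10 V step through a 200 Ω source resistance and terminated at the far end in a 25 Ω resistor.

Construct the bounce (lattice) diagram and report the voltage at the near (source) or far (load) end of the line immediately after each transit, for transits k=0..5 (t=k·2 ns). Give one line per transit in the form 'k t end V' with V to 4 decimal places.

0 0 source 2.0000
1 2 load 1.3333
2 4 source 0.9333
3 6 load 1.0667
4 8 source 1.1467
5 10 load 1.1200

Γ_L=-0.333333, Γ_S=0.600000; launch V₁=10·50/250=2.000000
k=0 src: V=2.0000
k=1 load: inc=2.000000, refl=2.000000·-0.333333=-0.6667; V=0.000000+2.000000+-0.666667=1.3333
k=2 src: inc=-0.666667, refl=-0.666667·0.600000=-0.4000; V=2.000000+-0.666667+-0.400000=0.9333
k=3 load: inc=-0.400000, refl=-0.400000·-0.333333=0.1333; V=1.333333+-0.400000+0.133333=1.0667
k=4 src: inc=0.133333, refl=0.133333·0.600000=0.0800; V=0.933333+0.133333+0.080000=1.1467
k=5 load: inc=0.080000, refl=0.080000·-0.333333=-0.0267; V=1.066667+0.080000+-0.026667=1.1200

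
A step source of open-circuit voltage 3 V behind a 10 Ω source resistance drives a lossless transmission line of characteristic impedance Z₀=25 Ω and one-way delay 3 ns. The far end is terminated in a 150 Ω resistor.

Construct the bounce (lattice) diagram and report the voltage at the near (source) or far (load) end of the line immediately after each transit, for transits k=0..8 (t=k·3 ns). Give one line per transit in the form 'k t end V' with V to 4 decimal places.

Γ_L=0.714286, Γ_S=-0.428571; launch V₁=3·25/35=2.142857
k=0 src: V=2.1429
k=1 load: inc=2.142857, refl=2.142857·0.714286=1.5306; V=0.000000+2.142857+1.530612=3.6735
k=2 src: inc=1.530612, refl=1.530612·-0.428571=-0.6560; V=2.142857+1.530612+-0.655977=3.0175
k=3 load: inc=-0.655977, refl=-0.655977·0.714286=-0.4686; V=3.673469+-0.655977+-0.468555=2.5489
k=4 src: inc=-0.468555, refl=-0.468555·-0.428571=0.2008; V=3.017493+-0.468555+0.200809=2.7497
k=5 load: inc=0.200809, refl=0.200809·0.714286=0.1434; V=2.548938+0.200809+0.143435=2.8932
k=6 src: inc=0.143435, refl=0.143435·-0.428571=-0.0615; V=2.749747+0.143435+-0.061472=2.8317
k=7 load: inc=-0.061472, refl=-0.061472·0.714286=-0.0439; V=2.893182+-0.061472+-0.043909=2.7878
k=8 src: inc=-0.043909, refl=-0.043909·-0.428571=0.0188; V=2.831710+-0.043909+0.018818=2.8066

0 0 source 2.1429
1 3 load 3.6735
2 6 source 3.0175
3 9 load 2.5489
4 12 source 2.7497
5 15 load 2.8932
6 18 source 2.8317
7 21 load 2.7878
8 24 source 2.8066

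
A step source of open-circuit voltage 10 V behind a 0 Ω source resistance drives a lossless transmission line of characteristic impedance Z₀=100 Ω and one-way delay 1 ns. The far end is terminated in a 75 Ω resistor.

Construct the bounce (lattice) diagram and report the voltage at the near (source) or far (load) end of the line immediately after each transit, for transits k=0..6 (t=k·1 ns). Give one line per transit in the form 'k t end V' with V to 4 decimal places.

Γ_L=-0.142857, Γ_S=-1.000000; launch V₁=10·100/100=10.000000
k=0 src: V=10.0000
k=1 load: inc=10.000000, refl=10.000000·-0.142857=-1.4286; V=0.000000+10.000000+-1.428571=8.5714
k=2 src: inc=-1.428571, refl=-1.428571·-1.000000=1.4286; V=10.000000+-1.428571+1.428571=10.0000
k=3 load: inc=1.428571, refl=1.428571·-0.142857=-0.2041; V=8.571429+1.428571+-0.204082=9.7959
k=4 src: inc=-0.204082, refl=-0.204082·-1.000000=0.2041; V=10.000000+-0.204082+0.204082=10.0000
k=5 load: inc=0.204082, refl=0.204082·-0.142857=-0.0292; V=9.795918+0.204082+-0.029155=9.9708
k=6 src: inc=-0.029155, refl=-0.029155·-1.000000=0.0292; V=10.000000+-0.029155+0.029155=10.0000

0 0 source 10.0000
1 1 load 8.5714
2 2 source 10.0000
3 3 load 9.7959
4 4 source 10.0000
5 5 load 9.9708
6 6 source 10.0000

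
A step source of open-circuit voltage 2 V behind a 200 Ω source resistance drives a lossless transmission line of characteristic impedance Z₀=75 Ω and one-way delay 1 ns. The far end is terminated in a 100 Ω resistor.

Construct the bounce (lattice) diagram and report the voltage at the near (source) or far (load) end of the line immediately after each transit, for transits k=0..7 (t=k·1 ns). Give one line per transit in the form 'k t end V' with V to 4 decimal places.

0 0 source 0.5455
1 1 load 0.6234
2 2 source 0.6588
3 3 load 0.6639
4 4 source 0.6662
5 5 load 0.6665
6 6 source 0.6666
7 7 load 0.6667

Γ_L=0.142857, Γ_S=0.454545; launch V₁=2·75/275=0.545455
k=0 src: V=0.5455
k=1 load: inc=0.545455, refl=0.545455·0.142857=0.0779; V=0.000000+0.545455+0.077922=0.6234
k=2 src: inc=0.077922, refl=0.077922·0.454545=0.0354; V=0.545455+0.077922+0.035419=0.6588
k=3 load: inc=0.035419, refl=0.035419·0.142857=0.0051; V=0.623377+0.035419+0.005060=0.6639
k=4 src: inc=0.005060, refl=0.005060·0.454545=0.0023; V=0.658796+0.005060+0.002300=0.6662
k=5 load: inc=0.002300, refl=0.002300·0.142857=0.0003; V=0.663856+0.002300+0.000329=0.6665
k=6 src: inc=0.000329, refl=0.000329·0.454545=0.0001; V=0.666156+0.000329+0.000149=0.6666
k=7 load: inc=0.000149, refl=0.000149·0.142857=0.0000; V=0.666484+0.000149+0.000021=0.6667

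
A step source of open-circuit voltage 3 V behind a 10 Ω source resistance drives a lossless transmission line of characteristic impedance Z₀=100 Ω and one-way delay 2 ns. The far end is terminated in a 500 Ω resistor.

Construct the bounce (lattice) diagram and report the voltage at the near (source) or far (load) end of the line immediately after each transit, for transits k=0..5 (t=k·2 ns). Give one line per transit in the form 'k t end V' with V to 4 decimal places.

Γ_L=0.666667, Γ_S=-0.818182; launch V₁=3·100/110=2.727273
k=0 src: V=2.7273
k=1 load: inc=2.727273, refl=2.727273·0.666667=1.8182; V=0.000000+2.727273+1.818182=4.5455
k=2 src: inc=1.818182, refl=1.818182·-0.818182=-1.4876; V=2.727273+1.818182+-1.487603=3.0579
k=3 load: inc=-1.487603, refl=-1.487603·0.666667=-0.9917; V=4.545455+-1.487603+-0.991736=2.0661
k=4 src: inc=-0.991736, refl=-0.991736·-0.818182=0.8114; V=3.057851+-0.991736+0.811420=2.8775
k=5 load: inc=0.811420, refl=0.811420·0.666667=0.5409; V=2.066116+0.811420+0.540947=3.4185

0 0 source 2.7273
1 2 load 4.5455
2 4 source 3.0579
3 6 load 2.0661
4 8 source 2.8775
5 10 load 3.4185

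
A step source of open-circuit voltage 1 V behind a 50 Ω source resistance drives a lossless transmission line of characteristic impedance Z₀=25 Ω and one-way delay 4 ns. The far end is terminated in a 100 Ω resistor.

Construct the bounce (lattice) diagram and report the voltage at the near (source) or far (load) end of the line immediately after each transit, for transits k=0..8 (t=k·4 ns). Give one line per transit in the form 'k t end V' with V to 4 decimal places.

0 0 source 0.3333
1 4 load 0.5333
2 8 source 0.6000
3 12 load 0.6400
4 16 source 0.6533
5 20 load 0.6613
6 24 source 0.6640
7 28 load 0.6656
8 32 source 0.6661

Γ_L=0.600000, Γ_S=0.333333; launch V₁=1·25/75=0.333333
k=0 src: V=0.3333
k=1 load: inc=0.333333, refl=0.333333·0.600000=0.2000; V=0.000000+0.333333+0.200000=0.5333
k=2 src: inc=0.200000, refl=0.200000·0.333333=0.0667; V=0.333333+0.200000+0.066667=0.6000
k=3 load: inc=0.066667, refl=0.066667·0.600000=0.0400; V=0.533333+0.066667+0.040000=0.6400
k=4 src: inc=0.040000, refl=0.040000·0.333333=0.0133; V=0.600000+0.040000+0.013333=0.6533
k=5 load: inc=0.013333, refl=0.013333·0.600000=0.0080; V=0.640000+0.013333+0.008000=0.6613
k=6 src: inc=0.008000, refl=0.008000·0.333333=0.0027; V=0.653333+0.008000+0.002667=0.6640
k=7 load: inc=0.002667, refl=0.002667·0.600000=0.0016; V=0.661333+0.002667+0.001600=0.6656
k=8 src: inc=0.001600, refl=0.001600·0.333333=0.0005; V=0.664000+0.001600+0.000533=0.6661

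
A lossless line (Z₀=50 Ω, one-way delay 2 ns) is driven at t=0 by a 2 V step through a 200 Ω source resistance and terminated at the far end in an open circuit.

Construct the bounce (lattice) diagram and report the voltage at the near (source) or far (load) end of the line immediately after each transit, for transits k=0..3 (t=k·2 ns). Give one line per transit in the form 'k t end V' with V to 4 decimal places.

0 0 source 0.4000
1 2 load 0.8000
2 4 source 1.0400
3 6 load 1.2800

Γ_L=1.000000, Γ_S=0.600000; launch V₁=2·50/250=0.400000
k=0 src: V=0.4000
k=1 load: inc=0.400000, refl=0.400000·1.000000=0.4000; V=0.000000+0.400000+0.400000=0.8000
k=2 src: inc=0.400000, refl=0.400000·0.600000=0.2400; V=0.400000+0.400000+0.240000=1.0400
k=3 load: inc=0.240000, refl=0.240000·1.000000=0.2400; V=0.800000+0.240000+0.240000=1.2800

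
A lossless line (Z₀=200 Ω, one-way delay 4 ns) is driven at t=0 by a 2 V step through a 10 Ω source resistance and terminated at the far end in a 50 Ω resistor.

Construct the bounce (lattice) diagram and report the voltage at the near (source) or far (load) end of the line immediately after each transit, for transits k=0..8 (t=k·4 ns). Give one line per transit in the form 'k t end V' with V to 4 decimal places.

Γ_L=-0.600000, Γ_S=-0.904762; launch V₁=2·200/210=1.904762
k=0 src: V=1.9048
k=1 load: inc=1.904762, refl=1.904762·-0.600000=-1.1429; V=0.000000+1.904762+-1.142857=0.7619
k=2 src: inc=-1.142857, refl=-1.142857·-0.904762=1.0340; V=1.904762+-1.142857+1.034014=1.7959
k=3 load: inc=1.034014, refl=1.034014·-0.600000=-0.6204; V=0.761905+1.034014+-0.620408=1.1755
k=4 src: inc=-0.620408, refl=-0.620408·-0.904762=0.5613; V=1.795918+-0.620408+0.561322=1.7368
k=5 load: inc=0.561322, refl=0.561322·-0.600000=-0.3368; V=1.175510+0.561322+-0.336793=1.4000
k=6 src: inc=-0.336793, refl=-0.336793·-0.904762=0.3047; V=1.736832+-0.336793+0.304717=1.7048
k=7 load: inc=0.304717, refl=0.304717·-0.600000=-0.1828; V=1.400039+0.304717+-0.182830=1.5219
k=8 src: inc=-0.182830, refl=-0.182830·-0.904762=0.1654; V=1.704756+-0.182830+0.165418=1.6873

0 0 source 1.9048
1 4 load 0.7619
2 8 source 1.7959
3 12 load 1.1755
4 16 source 1.7368
5 20 load 1.4000
6 24 source 1.7048
7 28 load 1.5219
8 32 source 1.6873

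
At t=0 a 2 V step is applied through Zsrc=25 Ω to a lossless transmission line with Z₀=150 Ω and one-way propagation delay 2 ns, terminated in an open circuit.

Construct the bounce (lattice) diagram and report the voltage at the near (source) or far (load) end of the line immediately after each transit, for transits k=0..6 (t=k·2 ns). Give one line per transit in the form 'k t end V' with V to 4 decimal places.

Γ_L=1.000000, Γ_S=-0.714286; launch V₁=2·150/175=1.714286
k=0 src: V=1.7143
k=1 load: inc=1.714286, refl=1.714286·1.000000=1.7143; V=0.000000+1.714286+1.714286=3.4286
k=2 src: inc=1.714286, refl=1.714286·-0.714286=-1.2245; V=1.714286+1.714286+-1.224490=2.2041
k=3 load: inc=-1.224490, refl=-1.224490·1.000000=-1.2245; V=3.428571+-1.224490+-1.224490=0.9796
k=4 src: inc=-1.224490, refl=-1.224490·-0.714286=0.8746; V=2.204082+-1.224490+0.874636=1.8542
k=5 load: inc=0.874636, refl=0.874636·1.000000=0.8746; V=0.979592+0.874636+0.874636=2.7289
k=6 src: inc=0.874636, refl=0.874636·-0.714286=-0.6247; V=1.854227+0.874636+-0.624740=2.1041

0 0 source 1.7143
1 2 load 3.4286
2 4 source 2.2041
3 6 load 0.9796
4 8 source 1.8542
5 10 load 2.7289
6 12 source 2.1041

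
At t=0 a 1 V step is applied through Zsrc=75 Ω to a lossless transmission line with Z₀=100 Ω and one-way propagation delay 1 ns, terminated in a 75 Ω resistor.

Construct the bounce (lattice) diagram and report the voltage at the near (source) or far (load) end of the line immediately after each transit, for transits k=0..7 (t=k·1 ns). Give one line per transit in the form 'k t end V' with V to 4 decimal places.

Γ_L=-0.142857, Γ_S=-0.142857; launch V₁=1·100/175=0.571429
k=0 src: V=0.5714
k=1 load: inc=0.571429, refl=0.571429·-0.142857=-0.0816; V=0.000000+0.571429+-0.081633=0.4898
k=2 src: inc=-0.081633, refl=-0.081633·-0.142857=0.0117; V=0.571429+-0.081633+0.011662=0.5015
k=3 load: inc=0.011662, refl=0.011662·-0.142857=-0.0017; V=0.489796+0.011662+-0.001666=0.4998
k=4 src: inc=-0.001666, refl=-0.001666·-0.142857=0.0002; V=0.501458+-0.001666+0.000238=0.5000
k=5 load: inc=0.000238, refl=0.000238·-0.142857=-0.0000; V=0.499792+0.000238+-0.000034=0.5000
k=6 src: inc=-0.000034, refl=-0.000034·-0.142857=0.0000; V=0.500030+-0.000034+0.000005=0.5000
k=7 load: inc=0.000005, refl=0.000005·-0.142857=-0.0000; V=0.499996+0.000005+-0.000001=0.5000

0 0 source 0.5714
1 1 load 0.4898
2 2 source 0.5015
3 3 load 0.4998
4 4 source 0.5000
5 5 load 0.5000
6 6 source 0.5000
7 7 load 0.5000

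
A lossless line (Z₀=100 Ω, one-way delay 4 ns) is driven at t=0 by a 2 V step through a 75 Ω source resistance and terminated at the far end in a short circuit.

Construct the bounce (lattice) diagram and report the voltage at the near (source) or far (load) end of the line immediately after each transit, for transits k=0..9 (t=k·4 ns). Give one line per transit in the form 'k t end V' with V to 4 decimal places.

Γ_L=-1.000000, Γ_S=-0.142857; launch V₁=2·100/175=1.142857
k=0 src: V=1.1429
k=1 load: inc=1.142857, refl=1.142857·-1.000000=-1.1429; V=0.000000+1.142857+-1.142857=0.0000
k=2 src: inc=-1.142857, refl=-1.142857·-0.142857=0.1633; V=1.142857+-1.142857+0.163265=0.1633
k=3 load: inc=0.163265, refl=0.163265·-1.000000=-0.1633; V=0.000000+0.163265+-0.163265=0.0000
k=4 src: inc=-0.163265, refl=-0.163265·-0.142857=0.0233; V=0.163265+-0.163265+0.023324=0.0233
k=5 load: inc=0.023324, refl=0.023324·-1.000000=-0.0233; V=0.000000+0.023324+-0.023324=0.0000
k=6 src: inc=-0.023324, refl=-0.023324·-0.142857=0.0033; V=0.023324+-0.023324+0.003332=0.0033
k=7 load: inc=0.003332, refl=0.003332·-1.000000=-0.0033; V=0.000000+0.003332+-0.003332=0.0000
k=8 src: inc=-0.003332, refl=-0.003332·-0.142857=0.0005; V=0.003332+-0.003332+0.000476=0.0005
k=9 load: inc=0.000476, refl=0.000476·-1.000000=-0.0005; V=0.000000+0.000476+-0.000476=0.0000

0 0 source 1.1429
1 4 load 0.0000
2 8 source 0.1633
3 12 load 0.0000
4 16 source 0.0233
5 20 load 0.0000
6 24 source 0.0033
7 28 load 0.0000
8 32 source 0.0005
9 36 load 0.0000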